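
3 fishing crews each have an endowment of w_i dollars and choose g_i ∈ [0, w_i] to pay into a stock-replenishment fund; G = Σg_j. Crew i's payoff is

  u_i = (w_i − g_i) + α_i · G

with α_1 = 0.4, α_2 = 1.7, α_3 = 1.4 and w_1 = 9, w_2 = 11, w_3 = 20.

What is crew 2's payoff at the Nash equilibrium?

52.7

∂u_i/∂g_i = α_i − 1, so crew i contributes w_i if α_i > 1, else 0.
α_i > 1 for i ∈ {2, 3}; NE contributions (0, 11, 20), G = 31.
u_2 = (11 − 11) + 1.7·31 = 52.7.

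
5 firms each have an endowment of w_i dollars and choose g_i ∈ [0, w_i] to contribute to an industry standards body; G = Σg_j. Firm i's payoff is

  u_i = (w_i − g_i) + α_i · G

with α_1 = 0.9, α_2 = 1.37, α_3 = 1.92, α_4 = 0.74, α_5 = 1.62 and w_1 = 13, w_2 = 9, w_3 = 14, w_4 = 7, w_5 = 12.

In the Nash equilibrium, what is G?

35

∂u_i/∂g_i = α_i − 1, so firm i contributes w_i if α_i > 1, else 0.
α_i > 1 for i ∈ {2, 3, 5}; NE contributions (0, 9, 14, 0, 12), G = 35.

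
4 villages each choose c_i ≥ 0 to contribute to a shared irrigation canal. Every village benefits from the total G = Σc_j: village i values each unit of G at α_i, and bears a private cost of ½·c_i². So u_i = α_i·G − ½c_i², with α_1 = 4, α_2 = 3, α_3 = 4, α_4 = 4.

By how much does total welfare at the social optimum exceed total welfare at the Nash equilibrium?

Village i's FOC: ∂u_i/∂c_i = α_i − c_i = 0, so c_i* = α_i.
NE contributions = (4, 3, 4, 4); G = 15.
W^NE = (Σα)·G − ½Σα_i² = 15² − ½·57 = 196.5.
Planner sets c_i = Σα_j = 15 for every i, so G^SO = 4·15 = 60.
W^SO = (Σα)·G^SO − ½·4·(Σα)² = (4/2)·15² = 450.
Deadweight loss = W^SO − W^NE = 253.5.

253.5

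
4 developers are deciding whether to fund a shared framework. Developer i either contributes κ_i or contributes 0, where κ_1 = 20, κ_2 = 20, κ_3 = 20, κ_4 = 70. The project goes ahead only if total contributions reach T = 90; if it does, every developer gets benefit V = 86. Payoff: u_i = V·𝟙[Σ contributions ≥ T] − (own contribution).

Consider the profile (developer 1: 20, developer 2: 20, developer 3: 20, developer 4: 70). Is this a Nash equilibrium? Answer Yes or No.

No

Total = 130 ≥ 90: provided.
Developer 1 (pledges 20, payoff 66): dropping to 0 → total 110, payoff 86. Profitable deviation.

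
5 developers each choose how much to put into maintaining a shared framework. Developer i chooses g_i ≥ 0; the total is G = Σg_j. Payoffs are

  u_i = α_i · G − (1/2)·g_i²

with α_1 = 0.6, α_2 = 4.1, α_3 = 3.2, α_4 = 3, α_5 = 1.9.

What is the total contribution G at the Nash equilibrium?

Developer i's FOC: ∂u_i/∂g_i = α_i − g_i = 0, so g_i* = α_i.
NE contributions = (0.6, 4.1, 3.2, 3, 1.9); G = 12.8.

12.8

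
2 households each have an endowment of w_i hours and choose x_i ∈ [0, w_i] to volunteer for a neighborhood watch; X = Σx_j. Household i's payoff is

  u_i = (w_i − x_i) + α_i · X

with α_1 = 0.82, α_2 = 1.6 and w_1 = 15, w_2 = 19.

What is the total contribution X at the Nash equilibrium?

19

∂u_i/∂x_i = α_i − 1, so household i contributes w_i if α_i > 1, else 0.
α_i > 1 for i ∈ {2}; NE contributions (0, 19), X = 19.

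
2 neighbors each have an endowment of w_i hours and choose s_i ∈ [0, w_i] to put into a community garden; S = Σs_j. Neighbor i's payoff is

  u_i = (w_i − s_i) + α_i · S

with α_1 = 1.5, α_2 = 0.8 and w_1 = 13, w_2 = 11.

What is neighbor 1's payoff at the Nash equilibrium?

∂u_i/∂s_i = α_i − 1, so neighbor i contributes w_i if α_i > 1, else 0.
α_i > 1 for i ∈ {1}; NE contributions (13, 0), S = 13.
u_1 = (13 − 13) + 1.5·13 = 19.5.

19.5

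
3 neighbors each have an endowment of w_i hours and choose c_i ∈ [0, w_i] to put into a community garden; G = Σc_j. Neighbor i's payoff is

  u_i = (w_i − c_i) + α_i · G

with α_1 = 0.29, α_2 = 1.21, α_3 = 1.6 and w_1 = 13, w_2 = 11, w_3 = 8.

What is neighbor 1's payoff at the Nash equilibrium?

18.51

∂u_i/∂c_i = α_i − 1, so neighbor i contributes w_i if α_i > 1, else 0.
α_i > 1 for i ∈ {2, 3}; NE contributions (0, 11, 8), G = 19.
u_1 = (13 − 0) + 0.29·19 = 18.51.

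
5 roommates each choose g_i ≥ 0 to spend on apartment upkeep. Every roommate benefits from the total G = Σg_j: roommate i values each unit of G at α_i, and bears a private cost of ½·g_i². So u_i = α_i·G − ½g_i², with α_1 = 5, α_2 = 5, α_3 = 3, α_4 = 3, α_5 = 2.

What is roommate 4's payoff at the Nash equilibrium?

49.5

Roommate i's FOC: ∂u_i/∂g_i = α_i − g_i = 0, so g_i* = α_i.
NE contributions = (5, 5, 3, 3, 2); G = 18.
u_4 = α_4·G − ½·(g_4)² = 3·18 − ½·3² = 49.5.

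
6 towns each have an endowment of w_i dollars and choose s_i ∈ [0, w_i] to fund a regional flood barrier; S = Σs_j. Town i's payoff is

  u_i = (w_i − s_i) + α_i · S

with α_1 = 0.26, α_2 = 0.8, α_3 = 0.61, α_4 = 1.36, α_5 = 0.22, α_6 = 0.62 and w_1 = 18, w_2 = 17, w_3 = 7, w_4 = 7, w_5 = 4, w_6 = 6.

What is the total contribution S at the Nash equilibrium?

∂u_i/∂s_i = α_i − 1, so town i contributes w_i if α_i > 1, else 0.
α_i > 1 for i ∈ {4}; NE contributions (0, 0, 0, 7, 0, 0), S = 7.

7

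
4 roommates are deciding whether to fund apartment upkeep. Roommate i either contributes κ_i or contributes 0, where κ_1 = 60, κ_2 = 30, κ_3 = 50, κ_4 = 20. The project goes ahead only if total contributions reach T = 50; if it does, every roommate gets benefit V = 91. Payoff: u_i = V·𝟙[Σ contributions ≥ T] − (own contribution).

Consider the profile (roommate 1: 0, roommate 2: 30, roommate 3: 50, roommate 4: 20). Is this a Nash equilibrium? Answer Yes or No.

No

Total = 100 ≥ 50: provided.
Roommate 1 (pledges 0, payoff 91): pledging 60 → total 160, payoff 31. No gain.
Roommate 2 (pledges 30, payoff 61): dropping to 0 → total 70, payoff 91. Profitable deviation.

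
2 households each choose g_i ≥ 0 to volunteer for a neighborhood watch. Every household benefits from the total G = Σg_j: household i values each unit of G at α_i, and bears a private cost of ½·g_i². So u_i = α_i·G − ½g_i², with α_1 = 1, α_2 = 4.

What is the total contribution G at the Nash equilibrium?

5

Household i's FOC: ∂u_i/∂g_i = α_i − g_i = 0, so g_i* = α_i.
NE contributions = (1, 4); G = 5.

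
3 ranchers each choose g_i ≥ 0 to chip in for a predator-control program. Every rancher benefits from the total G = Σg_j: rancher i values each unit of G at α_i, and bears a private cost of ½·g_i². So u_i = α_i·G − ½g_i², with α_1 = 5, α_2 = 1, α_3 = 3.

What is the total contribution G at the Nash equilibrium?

9

Rancher i's FOC: ∂u_i/∂g_i = α_i − g_i = 0, so g_i* = α_i.
NE contributions = (5, 1, 3); G = 9.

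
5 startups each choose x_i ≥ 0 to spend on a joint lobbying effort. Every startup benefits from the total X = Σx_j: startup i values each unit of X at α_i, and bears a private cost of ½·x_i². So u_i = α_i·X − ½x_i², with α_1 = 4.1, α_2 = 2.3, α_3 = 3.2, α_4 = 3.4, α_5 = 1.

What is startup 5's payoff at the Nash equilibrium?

Startup i's FOC: ∂u_i/∂x_i = α_i − x_i = 0, so x_i* = α_i.
NE contributions = (4.1, 2.3, 3.2, 3.4, 1); X = 14.
u_5 = α_5·X − ½·(x_5)² = 1·14 − ½·1² = 13.5.

13.5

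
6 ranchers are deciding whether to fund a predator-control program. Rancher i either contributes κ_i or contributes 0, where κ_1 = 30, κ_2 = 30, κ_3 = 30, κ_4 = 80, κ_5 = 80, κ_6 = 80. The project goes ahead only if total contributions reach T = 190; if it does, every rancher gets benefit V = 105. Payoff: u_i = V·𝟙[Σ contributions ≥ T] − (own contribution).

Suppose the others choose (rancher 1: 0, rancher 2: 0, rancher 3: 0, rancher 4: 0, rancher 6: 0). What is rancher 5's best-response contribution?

0

Others' total = 0. Even contributing 80 gives 80 < 190: no benefit either way.
Best response: 0.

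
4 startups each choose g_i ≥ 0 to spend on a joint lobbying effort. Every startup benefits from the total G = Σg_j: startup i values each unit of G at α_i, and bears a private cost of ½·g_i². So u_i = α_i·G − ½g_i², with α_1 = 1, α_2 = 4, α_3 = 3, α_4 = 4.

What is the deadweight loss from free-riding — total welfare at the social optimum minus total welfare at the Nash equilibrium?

Startup i's FOC: ∂u_i/∂g_i = α_i − g_i = 0, so g_i* = α_i.
NE contributions = (1, 4, 3, 4); G = 12.
W^NE = (Σα)·G − ½Σα_i² = 12² − ½·42 = 123.
Planner sets g_i = Σα_j = 12 for every i, so G^SO = 4·12 = 48.
W^SO = (Σα)·G^SO − ½·4·(Σα)² = (4/2)·12² = 288.
Deadweight loss = W^SO − W^NE = 165.

165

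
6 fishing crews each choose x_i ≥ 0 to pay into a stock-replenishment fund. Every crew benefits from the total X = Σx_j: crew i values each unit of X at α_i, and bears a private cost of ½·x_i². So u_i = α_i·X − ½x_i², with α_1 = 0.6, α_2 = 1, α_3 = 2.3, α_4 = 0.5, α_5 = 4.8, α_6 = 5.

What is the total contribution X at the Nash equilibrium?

14.2

Crew i's FOC: ∂u_i/∂x_i = α_i − x_i = 0, so x_i* = α_i.
NE contributions = (0.6, 1, 2.3, 0.5, 4.8, 5); X = 14.2.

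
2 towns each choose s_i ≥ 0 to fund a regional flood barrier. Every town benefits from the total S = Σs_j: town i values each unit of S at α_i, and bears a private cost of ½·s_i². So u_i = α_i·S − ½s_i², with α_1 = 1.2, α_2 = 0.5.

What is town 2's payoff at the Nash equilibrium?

0.725

Town i's FOC: ∂u_i/∂s_i = α_i − s_i = 0, so s_i* = α_i.
NE contributions = (1.2, 0.5); S = 1.7.
u_2 = α_2·S − ½·(s_2)² = 0.5·1.7 − ½·0.5² = 0.725.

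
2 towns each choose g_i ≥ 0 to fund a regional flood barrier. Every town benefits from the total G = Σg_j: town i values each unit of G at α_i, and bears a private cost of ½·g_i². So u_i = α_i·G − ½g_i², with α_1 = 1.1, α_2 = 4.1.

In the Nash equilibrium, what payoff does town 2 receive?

Town i's FOC: ∂u_i/∂g_i = α_i − g_i = 0, so g_i* = α_i.
NE contributions = (1.1, 4.1); G = 5.2.
u_2 = α_2·G − ½·(g_2)² = 4.1·5.2 − ½·4.1² = 12.915.

12.915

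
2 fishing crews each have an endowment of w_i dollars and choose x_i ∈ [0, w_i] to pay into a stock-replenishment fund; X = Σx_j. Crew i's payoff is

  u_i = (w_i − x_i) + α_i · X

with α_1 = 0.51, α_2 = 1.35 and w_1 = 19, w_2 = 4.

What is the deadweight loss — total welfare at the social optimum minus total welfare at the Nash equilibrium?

∂u_i/∂x_i = α_i − 1, so crew i contributes w_i if α_i > 1, else 0.
α_i > 1 for i ∈ {2}; NE contributions (0, 4), X = 4.
W^NE = Σw_i − X^NE + (Σα_i)·X^NE = 23 + 0.86·4 = 26.44.
Planner: ∂(Σu_j)/∂x_i = Σα_j − 1 = 0.86 > 0, so everyone contributes w_i; X^SO = 23, W^SO = 23 + 0.86·23 = 42.78.
Deadweight loss = 16.34.

16.34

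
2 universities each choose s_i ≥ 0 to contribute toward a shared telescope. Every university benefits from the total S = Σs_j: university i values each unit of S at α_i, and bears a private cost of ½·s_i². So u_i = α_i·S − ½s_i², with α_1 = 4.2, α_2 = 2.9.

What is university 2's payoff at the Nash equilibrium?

University i's FOC: ∂u_i/∂s_i = α_i − s_i = 0, so s_i* = α_i.
NE contributions = (4.2, 2.9); S = 7.1.
u_2 = α_2·S − ½·(s_2)² = 2.9·7.1 − ½·2.9² = 16.385.

16.385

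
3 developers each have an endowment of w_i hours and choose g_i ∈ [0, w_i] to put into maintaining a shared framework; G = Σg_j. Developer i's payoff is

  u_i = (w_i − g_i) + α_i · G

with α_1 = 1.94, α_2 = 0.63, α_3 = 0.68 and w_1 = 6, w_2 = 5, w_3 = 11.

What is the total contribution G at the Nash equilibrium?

6

∂u_i/∂g_i = α_i − 1, so developer i contributes w_i if α_i > 1, else 0.
α_i > 1 for i ∈ {1}; NE contributions (6, 0, 0), G = 6.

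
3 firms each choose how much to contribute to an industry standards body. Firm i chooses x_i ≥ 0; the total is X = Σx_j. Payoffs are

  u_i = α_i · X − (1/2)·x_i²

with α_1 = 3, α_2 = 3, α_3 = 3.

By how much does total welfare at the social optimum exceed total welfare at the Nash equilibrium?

54

Firm i's FOC: ∂u_i/∂x_i = α_i − x_i = 0, so x_i* = α_i.
NE contributions = (3, 3, 3); X = 9.
W^NE = (Σα)·X − ½Σα_i² = 9² − ½·27 = 67.5.
Planner sets x_i = Σα_j = 9 for every i, so X^SO = 3·9 = 27.
W^SO = (Σα)·X^SO − ½·3·(Σα)² = (3/2)·9² = 121.5.
Deadweight loss = W^SO − W^NE = 54.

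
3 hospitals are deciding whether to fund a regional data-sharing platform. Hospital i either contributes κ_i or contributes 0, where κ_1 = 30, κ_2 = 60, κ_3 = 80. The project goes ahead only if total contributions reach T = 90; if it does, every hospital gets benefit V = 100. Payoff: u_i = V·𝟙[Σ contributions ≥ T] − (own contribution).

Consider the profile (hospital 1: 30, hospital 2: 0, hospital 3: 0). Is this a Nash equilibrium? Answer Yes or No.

No

Total = 30 < 90: not provided.
Hospital 1 (pledges 30, payoff -30): dropping to 0 → total 0, payoff 0. Profitable deviation.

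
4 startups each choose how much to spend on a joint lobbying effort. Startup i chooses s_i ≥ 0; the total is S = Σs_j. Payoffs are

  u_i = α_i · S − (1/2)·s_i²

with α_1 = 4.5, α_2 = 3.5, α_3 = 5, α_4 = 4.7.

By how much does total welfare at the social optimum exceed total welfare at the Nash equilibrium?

Startup i's FOC: ∂u_i/∂s_i = α_i − s_i = 0, so s_i* = α_i.
NE contributions = (4.5, 3.5, 5, 4.7); S = 17.7.
W^NE = (Σα)·S − ½Σα_i² = 17.7² − ½·79.59 = 273.495.
Planner sets s_i = Σα_j = 17.7 for every i, so S^SO = 4·17.7 = 70.8.
W^SO = (Σα)·S^SO − ½·4·(Σα)² = (4/2)·17.7² = 626.58.
Deadweight loss = W^SO − W^NE = 353.085.

353.085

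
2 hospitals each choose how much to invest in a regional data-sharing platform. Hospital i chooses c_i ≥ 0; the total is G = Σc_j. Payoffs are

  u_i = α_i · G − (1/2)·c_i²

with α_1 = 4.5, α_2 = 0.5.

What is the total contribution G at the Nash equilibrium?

5

Hospital i's FOC: ∂u_i/∂c_i = α_i − c_i = 0, so c_i* = α_i.
NE contributions = (4.5, 0.5); G = 5.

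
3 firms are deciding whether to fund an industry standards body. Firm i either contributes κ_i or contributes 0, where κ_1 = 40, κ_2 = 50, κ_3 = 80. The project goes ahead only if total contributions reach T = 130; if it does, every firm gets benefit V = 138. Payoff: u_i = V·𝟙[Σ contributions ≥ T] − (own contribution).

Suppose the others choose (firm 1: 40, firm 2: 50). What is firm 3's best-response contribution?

80

Others' total = 90. Contributing 80 brings total to 170 ≥ 130: gain V − κ_3 = 58.
Best response: 80.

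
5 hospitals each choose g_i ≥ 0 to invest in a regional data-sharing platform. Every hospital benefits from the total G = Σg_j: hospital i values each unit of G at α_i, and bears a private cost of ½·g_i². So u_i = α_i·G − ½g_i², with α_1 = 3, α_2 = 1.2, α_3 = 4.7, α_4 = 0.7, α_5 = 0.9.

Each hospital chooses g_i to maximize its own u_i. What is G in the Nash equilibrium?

Hospital i's FOC: ∂u_i/∂g_i = α_i − g_i = 0, so g_i* = α_i.
NE contributions = (3, 1.2, 4.7, 0.7, 0.9); G = 10.5.

10.5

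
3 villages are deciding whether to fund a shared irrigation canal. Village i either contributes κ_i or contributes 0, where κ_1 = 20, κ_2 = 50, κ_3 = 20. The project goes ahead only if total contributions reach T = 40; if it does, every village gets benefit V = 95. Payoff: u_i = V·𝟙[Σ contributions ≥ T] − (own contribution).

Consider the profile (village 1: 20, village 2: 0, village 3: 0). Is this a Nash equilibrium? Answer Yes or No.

No

Total = 20 < 40: not provided.
Village 1 (pledges 20, payoff -20): dropping to 0 → total 0, payoff 0. Profitable deviation.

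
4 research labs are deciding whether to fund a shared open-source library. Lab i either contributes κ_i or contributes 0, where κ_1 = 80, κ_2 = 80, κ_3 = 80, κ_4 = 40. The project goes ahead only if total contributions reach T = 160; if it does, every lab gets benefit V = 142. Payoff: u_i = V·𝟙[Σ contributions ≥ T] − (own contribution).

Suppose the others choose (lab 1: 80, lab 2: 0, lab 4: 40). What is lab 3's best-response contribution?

Others' total = 120. Contributing 80 brings total to 200 ≥ 160: gain V − κ_3 = 62.
Best response: 80.

80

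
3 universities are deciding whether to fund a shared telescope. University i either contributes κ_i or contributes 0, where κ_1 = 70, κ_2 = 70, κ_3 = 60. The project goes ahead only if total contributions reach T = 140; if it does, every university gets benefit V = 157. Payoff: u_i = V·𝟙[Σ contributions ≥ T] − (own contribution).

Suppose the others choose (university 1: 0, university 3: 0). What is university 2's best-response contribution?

0

Others' total = 0. Even contributing 70 gives 70 < 140: no benefit either way.
Best response: 0.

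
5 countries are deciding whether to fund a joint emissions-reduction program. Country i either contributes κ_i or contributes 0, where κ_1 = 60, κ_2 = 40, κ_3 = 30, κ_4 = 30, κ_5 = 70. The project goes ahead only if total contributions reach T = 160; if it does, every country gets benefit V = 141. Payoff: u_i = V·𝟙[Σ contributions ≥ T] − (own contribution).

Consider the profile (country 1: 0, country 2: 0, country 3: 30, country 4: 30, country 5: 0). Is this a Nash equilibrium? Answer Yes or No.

Total = 60 < 160: not provided.
Country 1 (pledges 0, payoff 0): pledging 60 → total 120, payoff -60. No gain.
Country 2 (pledges 0, payoff 0): pledging 40 → total 100, payoff -40. No gain.
Country 3 (pledges 30, payoff -30): dropping to 0 → total 30, payoff 0. Profitable deviation.

No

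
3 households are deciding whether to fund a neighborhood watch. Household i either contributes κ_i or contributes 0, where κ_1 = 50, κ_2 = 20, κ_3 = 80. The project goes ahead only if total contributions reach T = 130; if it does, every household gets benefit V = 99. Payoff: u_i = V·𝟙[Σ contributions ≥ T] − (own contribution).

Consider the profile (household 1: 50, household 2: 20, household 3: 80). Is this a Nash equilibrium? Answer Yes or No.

Total = 150 ≥ 130: provided.
Household 1 (pledges 50, payoff 49): dropping to 0 → total 100, payoff 0. No gain.
Household 2 (pledges 20, payoff 79): dropping to 0 → total 130, payoff 99. Profitable deviation.

No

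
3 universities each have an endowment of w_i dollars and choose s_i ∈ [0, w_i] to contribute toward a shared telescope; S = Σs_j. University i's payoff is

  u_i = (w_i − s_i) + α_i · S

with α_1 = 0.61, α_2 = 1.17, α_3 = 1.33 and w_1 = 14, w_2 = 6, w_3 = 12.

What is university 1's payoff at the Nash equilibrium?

24.98

∂u_i/∂s_i = α_i − 1, so university i contributes w_i if α_i > 1, else 0.
α_i > 1 for i ∈ {2, 3}; NE contributions (0, 6, 12), S = 18.
u_1 = (14 − 0) + 0.61·18 = 24.98.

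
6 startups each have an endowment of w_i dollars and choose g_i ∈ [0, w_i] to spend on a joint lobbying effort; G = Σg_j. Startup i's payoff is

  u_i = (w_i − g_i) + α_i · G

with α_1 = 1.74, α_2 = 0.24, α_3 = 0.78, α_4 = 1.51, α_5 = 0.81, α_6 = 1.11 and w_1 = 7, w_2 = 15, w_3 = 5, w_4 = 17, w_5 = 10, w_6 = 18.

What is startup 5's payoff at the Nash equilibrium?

∂u_i/∂g_i = α_i − 1, so startup i contributes w_i if α_i > 1, else 0.
α_i > 1 for i ∈ {1, 4, 6}; NE contributions (7, 0, 0, 17, 0, 18), G = 42.
u_5 = (10 − 0) + 0.81·42 = 44.02.

44.02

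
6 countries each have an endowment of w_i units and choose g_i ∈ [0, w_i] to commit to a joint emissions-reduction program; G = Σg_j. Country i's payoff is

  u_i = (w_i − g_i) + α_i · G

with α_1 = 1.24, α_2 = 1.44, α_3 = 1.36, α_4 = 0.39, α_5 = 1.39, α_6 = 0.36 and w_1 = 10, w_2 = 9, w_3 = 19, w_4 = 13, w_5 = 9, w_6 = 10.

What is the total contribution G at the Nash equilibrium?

47

∂u_i/∂g_i = α_i − 1, so country i contributes w_i if α_i > 1, else 0.
α_i > 1 for i ∈ {1, 2, 3, 5}; NE contributions (10, 9, 19, 0, 9, 0), G = 47.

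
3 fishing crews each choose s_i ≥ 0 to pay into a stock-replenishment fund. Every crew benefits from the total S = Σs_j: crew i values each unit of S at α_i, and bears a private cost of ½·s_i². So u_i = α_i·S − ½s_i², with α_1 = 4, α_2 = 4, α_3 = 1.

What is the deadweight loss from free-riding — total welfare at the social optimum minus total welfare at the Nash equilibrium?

Crew i's FOC: ∂u_i/∂s_i = α_i − s_i = 0, so s_i* = α_i.
NE contributions = (4, 4, 1); S = 9.
W^NE = (Σα)·S − ½Σα_i² = 9² − ½·33 = 64.5.
Planner sets s_i = Σα_j = 9 for every i, so S^SO = 3·9 = 27.
W^SO = (Σα)·S^SO − ½·3·(Σα)² = (3/2)·9² = 121.5.
Deadweight loss = W^SO − W^NE = 57.

57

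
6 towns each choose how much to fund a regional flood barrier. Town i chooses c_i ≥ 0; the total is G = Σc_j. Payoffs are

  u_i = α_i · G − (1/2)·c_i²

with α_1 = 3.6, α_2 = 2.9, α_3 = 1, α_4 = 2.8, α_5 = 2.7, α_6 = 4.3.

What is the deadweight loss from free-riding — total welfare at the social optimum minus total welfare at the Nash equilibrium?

Town i's FOC: ∂u_i/∂c_i = α_i − c_i = 0, so c_i* = α_i.
NE contributions = (3.6, 2.9, 1, 2.8, 2.7, 4.3); G = 17.3.
W^NE = (Σα)·G − ½Σα_i² = 17.3² − ½·55.99 = 271.295.
Planner sets c_i = Σα_j = 17.3 for every i, so G^SO = 6·17.3 = 103.8.
W^SO = (Σα)·G^SO − ½·6·(Σα)² = (6/2)·17.3² = 897.87.
Deadweight loss = W^SO − W^NE = 626.575.

626.575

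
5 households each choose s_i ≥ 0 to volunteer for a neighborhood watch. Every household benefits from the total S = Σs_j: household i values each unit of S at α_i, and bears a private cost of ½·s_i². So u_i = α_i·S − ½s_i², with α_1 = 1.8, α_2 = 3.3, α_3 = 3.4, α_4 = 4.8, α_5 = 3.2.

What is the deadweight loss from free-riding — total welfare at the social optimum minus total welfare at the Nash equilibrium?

437.86

Household i's FOC: ∂u_i/∂s_i = α_i − s_i = 0, so s_i* = α_i.
NE contributions = (1.8, 3.3, 3.4, 4.8, 3.2); S = 16.5.
W^NE = (Σα)·S − ½Σα_i² = 16.5² − ½·58.97 = 242.765.
Planner sets s_i = Σα_j = 16.5 for every i, so S^SO = 5·16.5 = 82.5.
W^SO = (Σα)·S^SO − ½·5·(Σα)² = (5/2)·16.5² = 680.625.
Deadweight loss = W^SO − W^NE = 437.86.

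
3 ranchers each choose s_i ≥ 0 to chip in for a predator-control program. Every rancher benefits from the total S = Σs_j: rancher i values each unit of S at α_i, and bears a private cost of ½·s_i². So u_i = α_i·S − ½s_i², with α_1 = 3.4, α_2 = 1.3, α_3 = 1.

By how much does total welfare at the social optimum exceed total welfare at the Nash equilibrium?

Rancher i's FOC: ∂u_i/∂s_i = α_i − s_i = 0, so s_i* = α_i.
NE contributions = (3.4, 1.3, 1); S = 5.7.
W^NE = (Σα)·S − ½Σα_i² = 5.7² − ½·14.25 = 25.365.
Planner sets s_i = Σα_j = 5.7 for every i, so S^SO = 3·5.7 = 17.1.
W^SO = (Σα)·S^SO − ½·3·(Σα)² = (3/2)·5.7² = 48.735.
Deadweight loss = W^SO − W^NE = 23.37.

23.37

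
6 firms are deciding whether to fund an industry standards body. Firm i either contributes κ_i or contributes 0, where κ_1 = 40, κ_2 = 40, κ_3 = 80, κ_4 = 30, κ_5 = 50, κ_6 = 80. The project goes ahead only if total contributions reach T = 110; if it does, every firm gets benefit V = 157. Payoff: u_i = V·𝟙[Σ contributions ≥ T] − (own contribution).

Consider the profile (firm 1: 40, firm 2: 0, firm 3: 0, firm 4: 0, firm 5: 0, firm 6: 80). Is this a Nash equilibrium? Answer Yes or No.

Yes

Total = 120 ≥ 110: provided.
Firm 1 (pledges 40, payoff 117): dropping to 0 → total 80, payoff 0. No gain.
Firm 2 (pledges 0, payoff 157): pledging 40 → total 160, payoff 117. No gain.
Firm 3 (pledges 0, payoff 157): pledging 80 → total 200, payoff 77. No gain.
Firm 4 (pledges 0, payoff 157): pledging 30 → total 150, payoff 127. No gain.
Firm 5 (pledges 0, payoff 157): pledging 50 → total 170, payoff 107. No gain.
Firm 6 (pledges 80, payoff 77): dropping to 0 → total 40, payoff 0. No gain.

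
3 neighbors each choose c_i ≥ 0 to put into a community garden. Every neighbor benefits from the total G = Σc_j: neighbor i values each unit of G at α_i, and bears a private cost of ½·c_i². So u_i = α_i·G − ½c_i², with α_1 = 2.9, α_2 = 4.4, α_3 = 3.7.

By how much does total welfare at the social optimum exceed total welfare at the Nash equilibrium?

81.23

Neighbor i's FOC: ∂u_i/∂c_i = α_i − c_i = 0, so c_i* = α_i.
NE contributions = (2.9, 4.4, 3.7); G = 11.
W^NE = (Σα)·G − ½Σα_i² = 11² − ½·41.46 = 100.27.
Planner sets c_i = Σα_j = 11 for every i, so G^SO = 3·11 = 33.
W^SO = (Σα)·G^SO − ½·3·(Σα)² = (3/2)·11² = 181.5.
Deadweight loss = W^SO − W^NE = 81.23.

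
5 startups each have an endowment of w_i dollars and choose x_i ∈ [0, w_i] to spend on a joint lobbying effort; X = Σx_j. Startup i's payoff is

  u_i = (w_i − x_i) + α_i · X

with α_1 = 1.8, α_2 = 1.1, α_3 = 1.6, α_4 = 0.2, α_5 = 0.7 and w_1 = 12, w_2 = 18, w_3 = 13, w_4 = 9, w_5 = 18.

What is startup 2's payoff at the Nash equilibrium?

47.3

∂u_i/∂x_i = α_i − 1, so startup i contributes w_i if α_i > 1, else 0.
α_i > 1 for i ∈ {1, 2, 3}; NE contributions (12, 18, 13, 0, 0), X = 43.
u_2 = (18 − 18) + 1.1·43 = 47.3.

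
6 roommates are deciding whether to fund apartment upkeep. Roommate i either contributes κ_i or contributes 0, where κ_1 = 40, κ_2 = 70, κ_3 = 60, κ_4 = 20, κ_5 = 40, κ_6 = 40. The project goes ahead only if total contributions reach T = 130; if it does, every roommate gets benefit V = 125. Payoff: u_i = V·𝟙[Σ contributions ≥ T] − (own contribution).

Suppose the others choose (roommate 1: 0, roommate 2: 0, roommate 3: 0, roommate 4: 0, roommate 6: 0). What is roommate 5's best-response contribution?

Others' total = 0. Even contributing 40 gives 40 < 130: no benefit either way.
Best response: 0.

0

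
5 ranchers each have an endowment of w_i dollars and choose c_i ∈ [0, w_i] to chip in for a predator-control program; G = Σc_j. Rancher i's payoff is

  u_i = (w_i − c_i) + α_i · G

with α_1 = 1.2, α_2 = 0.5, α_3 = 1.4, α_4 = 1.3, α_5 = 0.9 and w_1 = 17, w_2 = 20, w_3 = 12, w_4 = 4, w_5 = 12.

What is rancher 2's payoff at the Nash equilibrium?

36.5

∂u_i/∂c_i = α_i − 1, so rancher i contributes w_i if α_i > 1, else 0.
α_i > 1 for i ∈ {1, 3, 4}; NE contributions (17, 0, 12, 4, 0), G = 33.
u_2 = (20 − 0) + 0.5·33 = 36.5.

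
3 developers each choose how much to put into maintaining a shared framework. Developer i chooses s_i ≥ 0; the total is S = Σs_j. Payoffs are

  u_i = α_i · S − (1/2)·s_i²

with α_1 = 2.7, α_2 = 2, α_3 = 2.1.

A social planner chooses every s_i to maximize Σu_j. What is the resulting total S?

20.4

Planner FOC: ∂(Σu_j)/∂s_i = (Σα_j) − s_i = 0, so s_i^SO = Σα_j = 6.8 for every i; S^SO = 20.4.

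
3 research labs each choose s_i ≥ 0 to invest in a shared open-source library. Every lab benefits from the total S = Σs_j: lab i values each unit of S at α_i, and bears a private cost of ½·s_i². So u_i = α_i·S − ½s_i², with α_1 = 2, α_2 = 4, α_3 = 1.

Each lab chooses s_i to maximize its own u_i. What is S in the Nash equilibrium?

Lab i's FOC: ∂u_i/∂s_i = α_i − s_i = 0, so s_i* = α_i.
NE contributions = (2, 4, 1); S = 7.

7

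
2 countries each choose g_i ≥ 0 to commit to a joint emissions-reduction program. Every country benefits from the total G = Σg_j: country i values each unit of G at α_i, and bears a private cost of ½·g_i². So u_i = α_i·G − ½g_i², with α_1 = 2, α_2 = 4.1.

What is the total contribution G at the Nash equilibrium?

6.1

Country i's FOC: ∂u_i/∂g_i = α_i − g_i = 0, so g_i* = α_i.
NE contributions = (2, 4.1); G = 6.1.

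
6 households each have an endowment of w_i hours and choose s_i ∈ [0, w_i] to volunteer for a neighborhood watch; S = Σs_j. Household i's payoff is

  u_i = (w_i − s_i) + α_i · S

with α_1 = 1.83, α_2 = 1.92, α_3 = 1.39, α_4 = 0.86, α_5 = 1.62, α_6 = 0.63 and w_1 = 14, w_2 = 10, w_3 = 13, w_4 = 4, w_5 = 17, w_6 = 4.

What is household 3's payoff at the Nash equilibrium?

∂u_i/∂s_i = α_i − 1, so household i contributes w_i if α_i > 1, else 0.
α_i > 1 for i ∈ {1, 2, 3, 5}; NE contributions (14, 10, 13, 0, 17, 0), S = 54.
u_3 = (13 − 13) + 1.39·54 = 75.06.

75.06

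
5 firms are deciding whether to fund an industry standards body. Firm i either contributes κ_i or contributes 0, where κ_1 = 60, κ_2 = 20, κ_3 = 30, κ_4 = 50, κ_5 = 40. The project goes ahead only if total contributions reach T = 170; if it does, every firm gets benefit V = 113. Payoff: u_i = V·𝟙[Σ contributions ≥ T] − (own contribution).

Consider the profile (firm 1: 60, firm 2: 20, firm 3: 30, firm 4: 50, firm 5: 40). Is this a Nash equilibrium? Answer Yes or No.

No

Total = 200 ≥ 170: provided.
Firm 1 (pledges 60, payoff 53): dropping to 0 → total 140, payoff 0. No gain.
Firm 2 (pledges 20, payoff 93): dropping to 0 → total 180, payoff 113. Profitable deviation.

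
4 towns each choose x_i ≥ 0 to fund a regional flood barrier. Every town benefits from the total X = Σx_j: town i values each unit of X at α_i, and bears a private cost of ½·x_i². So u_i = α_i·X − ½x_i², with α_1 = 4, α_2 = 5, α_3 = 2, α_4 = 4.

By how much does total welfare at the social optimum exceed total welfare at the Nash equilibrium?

Town i's FOC: ∂u_i/∂x_i = α_i − x_i = 0, so x_i* = α_i.
NE contributions = (4, 5, 2, 4); X = 15.
W^NE = (Σα)·X − ½Σα_i² = 15² − ½·61 = 194.5.
Planner sets x_i = Σα_j = 15 for every i, so X^SO = 4·15 = 60.
W^SO = (Σα)·X^SO − ½·4·(Σα)² = (4/2)·15² = 450.
Deadweight loss = W^SO − W^NE = 255.5.

255.5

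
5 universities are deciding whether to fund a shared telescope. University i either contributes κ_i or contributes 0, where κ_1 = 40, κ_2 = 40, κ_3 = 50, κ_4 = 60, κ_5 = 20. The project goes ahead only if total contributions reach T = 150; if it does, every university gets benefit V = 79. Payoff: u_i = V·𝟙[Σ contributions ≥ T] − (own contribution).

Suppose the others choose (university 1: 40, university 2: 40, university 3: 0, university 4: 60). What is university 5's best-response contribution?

Others' total = 140. Contributing 20 brings total to 160 ≥ 150: gain V − κ_5 = 59.
Best response: 20.

20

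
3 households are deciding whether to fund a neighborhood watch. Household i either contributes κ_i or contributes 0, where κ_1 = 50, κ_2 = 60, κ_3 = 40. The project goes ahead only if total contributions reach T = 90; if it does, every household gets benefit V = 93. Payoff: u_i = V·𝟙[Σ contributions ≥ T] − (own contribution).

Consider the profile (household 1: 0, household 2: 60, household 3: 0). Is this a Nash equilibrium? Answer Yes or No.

Total = 60 < 90: not provided.
Household 1 (pledges 0, payoff 0): pledging 50 → total 110, payoff 43. Profitable deviation.

No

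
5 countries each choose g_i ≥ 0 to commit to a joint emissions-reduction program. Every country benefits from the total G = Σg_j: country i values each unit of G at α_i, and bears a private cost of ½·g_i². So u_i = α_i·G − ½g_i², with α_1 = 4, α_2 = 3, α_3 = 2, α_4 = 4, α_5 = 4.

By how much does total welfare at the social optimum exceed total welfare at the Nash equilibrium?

464

Country i's FOC: ∂u_i/∂g_i = α_i − g_i = 0, so g_i* = α_i.
NE contributions = (4, 3, 2, 4, 4); G = 17.
W^NE = (Σα)·G − ½Σα_i² = 17² − ½·61 = 258.5.
Planner sets g_i = Σα_j = 17 for every i, so G^SO = 5·17 = 85.
W^SO = (Σα)·G^SO − ½·5·(Σα)² = (5/2)·17² = 722.5.
Deadweight loss = W^SO − W^NE = 464.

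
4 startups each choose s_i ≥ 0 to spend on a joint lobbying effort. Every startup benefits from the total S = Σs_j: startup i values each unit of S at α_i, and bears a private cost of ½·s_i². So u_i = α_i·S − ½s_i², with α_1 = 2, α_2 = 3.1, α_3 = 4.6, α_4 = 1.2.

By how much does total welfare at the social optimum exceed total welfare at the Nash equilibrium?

136.915

Startup i's FOC: ∂u_i/∂s_i = α_i − s_i = 0, so s_i* = α_i.
NE contributions = (2, 3.1, 4.6, 1.2); S = 10.9.
W^NE = (Σα)·S − ½Σα_i² = 10.9² − ½·36.21 = 100.705.
Planner sets s_i = Σα_j = 10.9 for every i, so S^SO = 4·10.9 = 43.6.
W^SO = (Σα)·S^SO − ½·4·(Σα)² = (4/2)·10.9² = 237.62.
Deadweight loss = W^SO − W^NE = 136.915.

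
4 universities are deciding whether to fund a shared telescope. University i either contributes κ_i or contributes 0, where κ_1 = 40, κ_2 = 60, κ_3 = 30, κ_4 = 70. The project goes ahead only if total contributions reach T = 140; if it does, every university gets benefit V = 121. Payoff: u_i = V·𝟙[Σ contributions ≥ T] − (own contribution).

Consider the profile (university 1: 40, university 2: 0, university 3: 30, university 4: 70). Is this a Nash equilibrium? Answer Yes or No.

Yes

Total = 140 ≥ 140: provided.
University 1 (pledges 40, payoff 81): dropping to 0 → total 100, payoff 0. No gain.
University 2 (pledges 0, payoff 121): pledging 60 → total 200, payoff 61. No gain.
University 3 (pledges 30, payoff 91): dropping to 0 → total 110, payoff 0. No gain.
University 4 (pledges 70, payoff 51): dropping to 0 → total 70, payoff 0. No gain.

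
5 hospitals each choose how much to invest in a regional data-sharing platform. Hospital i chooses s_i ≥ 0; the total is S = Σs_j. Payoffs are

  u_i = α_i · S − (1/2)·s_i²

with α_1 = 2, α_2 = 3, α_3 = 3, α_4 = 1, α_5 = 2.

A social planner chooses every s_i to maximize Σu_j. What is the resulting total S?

Planner FOC: ∂(Σu_j)/∂s_i = (Σα_j) − s_i = 0, so s_i^SO = Σα_j = 11 for every i; S^SO = 55.

55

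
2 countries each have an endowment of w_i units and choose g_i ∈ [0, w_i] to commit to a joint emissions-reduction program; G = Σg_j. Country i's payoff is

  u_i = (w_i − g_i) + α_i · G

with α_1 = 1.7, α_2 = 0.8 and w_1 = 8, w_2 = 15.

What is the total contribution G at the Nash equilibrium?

8

∂u_i/∂g_i = α_i − 1, so country i contributes w_i if α_i > 1, else 0.
α_i > 1 for i ∈ {1}; NE contributions (8, 0), G = 8.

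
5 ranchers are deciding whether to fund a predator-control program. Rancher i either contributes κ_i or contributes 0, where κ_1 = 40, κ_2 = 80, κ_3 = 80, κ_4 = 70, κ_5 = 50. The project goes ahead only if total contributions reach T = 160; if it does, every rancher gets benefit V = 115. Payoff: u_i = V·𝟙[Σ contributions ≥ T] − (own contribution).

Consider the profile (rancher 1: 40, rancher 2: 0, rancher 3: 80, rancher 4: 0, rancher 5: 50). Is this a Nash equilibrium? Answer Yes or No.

Total = 170 ≥ 160: provided.
Rancher 1 (pledges 40, payoff 75): dropping to 0 → total 130, payoff 0. No gain.
Rancher 2 (pledges 0, payoff 115): pledging 80 → total 250, payoff 35. No gain.
Rancher 3 (pledges 80, payoff 35): dropping to 0 → total 90, payoff 0. No gain.
Rancher 4 (pledges 0, payoff 115): pledging 70 → total 240, payoff 45. No gain.
Rancher 5 (pledges 50, payoff 65): dropping to 0 → total 120, payoff 0. No gain.

Yes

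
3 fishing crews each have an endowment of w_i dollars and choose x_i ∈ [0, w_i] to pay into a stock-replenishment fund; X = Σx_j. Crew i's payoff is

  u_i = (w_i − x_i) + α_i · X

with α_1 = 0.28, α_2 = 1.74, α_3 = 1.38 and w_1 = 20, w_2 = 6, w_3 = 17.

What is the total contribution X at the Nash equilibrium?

∂u_i/∂x_i = α_i − 1, so crew i contributes w_i if α_i > 1, else 0.
α_i > 1 for i ∈ {2, 3}; NE contributions (0, 6, 17), X = 23.

23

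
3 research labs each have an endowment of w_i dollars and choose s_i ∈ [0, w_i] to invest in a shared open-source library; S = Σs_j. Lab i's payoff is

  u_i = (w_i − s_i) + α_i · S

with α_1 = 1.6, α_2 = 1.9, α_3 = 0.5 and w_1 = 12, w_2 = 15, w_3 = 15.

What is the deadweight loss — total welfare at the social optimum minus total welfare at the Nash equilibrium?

∂u_i/∂s_i = α_i − 1, so lab i contributes w_i if α_i > 1, else 0.
α_i > 1 for i ∈ {1, 2}; NE contributions (12, 15, 0), S = 27.
W^NE = Σw_i − S^NE + (Σα_i)·S^NE = 42 + 3·27 = 123.
Planner: ∂(Σu_j)/∂s_i = Σα_j − 1 = 3 > 0, so everyone contributes w_i; S^SO = 42, W^SO = 42 + 3·42 = 168.
Deadweight loss = 45.

45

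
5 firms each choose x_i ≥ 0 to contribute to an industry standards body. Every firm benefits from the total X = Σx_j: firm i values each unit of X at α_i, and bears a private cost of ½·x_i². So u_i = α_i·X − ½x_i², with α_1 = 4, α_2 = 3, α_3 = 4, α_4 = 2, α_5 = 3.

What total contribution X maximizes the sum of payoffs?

Planner FOC: ∂(Σu_j)/∂x_i = (Σα_j) − x_i = 0, so x_i^SO = Σα_j = 16 for every i; X^SO = 80.

80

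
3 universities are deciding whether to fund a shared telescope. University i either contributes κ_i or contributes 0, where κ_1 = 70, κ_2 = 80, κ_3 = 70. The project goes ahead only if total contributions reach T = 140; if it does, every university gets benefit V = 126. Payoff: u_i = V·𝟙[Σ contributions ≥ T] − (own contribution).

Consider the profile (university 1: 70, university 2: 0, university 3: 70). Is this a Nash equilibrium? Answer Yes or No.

Yes

Total = 140 ≥ 140: provided.
University 1 (pledges 70, payoff 56): dropping to 0 → total 70, payoff 0. No gain.
University 2 (pledges 0, payoff 126): pledging 80 → total 220, payoff 46. No gain.
University 3 (pledges 70, payoff 56): dropping to 0 → total 70, payoff 0. No gain.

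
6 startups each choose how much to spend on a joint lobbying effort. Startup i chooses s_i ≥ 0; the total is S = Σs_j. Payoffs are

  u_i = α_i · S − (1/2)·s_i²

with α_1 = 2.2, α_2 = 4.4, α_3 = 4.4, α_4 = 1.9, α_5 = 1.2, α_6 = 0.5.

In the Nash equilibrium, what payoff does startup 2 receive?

Startup i's FOC: ∂u_i/∂s_i = α_i − s_i = 0, so s_i* = α_i.
NE contributions = (2.2, 4.4, 4.4, 1.9, 1.2, 0.5); S = 14.6.
u_2 = α_2·S − ½·(s_2)² = 4.4·14.6 − ½·4.4² = 54.56.

54.56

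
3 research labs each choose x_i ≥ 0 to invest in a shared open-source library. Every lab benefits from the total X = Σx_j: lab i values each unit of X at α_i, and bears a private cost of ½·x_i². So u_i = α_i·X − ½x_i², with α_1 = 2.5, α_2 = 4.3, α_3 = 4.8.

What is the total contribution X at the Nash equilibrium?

11.6

Lab i's FOC: ∂u_i/∂x_i = α_i − x_i = 0, so x_i* = α_i.
NE contributions = (2.5, 4.3, 4.8); X = 11.6.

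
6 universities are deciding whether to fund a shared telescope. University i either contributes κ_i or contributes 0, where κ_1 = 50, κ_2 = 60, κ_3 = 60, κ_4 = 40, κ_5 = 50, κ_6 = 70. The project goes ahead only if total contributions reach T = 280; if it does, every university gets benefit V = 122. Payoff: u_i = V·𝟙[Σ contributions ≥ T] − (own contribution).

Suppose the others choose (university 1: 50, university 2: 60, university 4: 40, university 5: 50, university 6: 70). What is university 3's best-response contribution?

Others' total = 270. Contributing 60 brings total to 330 ≥ 280: gain V − κ_3 = 62.
Best response: 60.

60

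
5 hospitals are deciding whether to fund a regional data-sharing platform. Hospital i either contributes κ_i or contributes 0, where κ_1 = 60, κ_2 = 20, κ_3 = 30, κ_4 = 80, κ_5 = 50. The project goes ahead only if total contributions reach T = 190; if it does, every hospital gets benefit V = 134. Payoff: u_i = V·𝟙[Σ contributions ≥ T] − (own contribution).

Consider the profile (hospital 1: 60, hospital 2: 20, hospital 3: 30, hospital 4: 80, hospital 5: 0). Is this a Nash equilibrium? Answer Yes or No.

Total = 190 ≥ 190: provided.
Hospital 1 (pledges 60, payoff 74): dropping to 0 → total 130, payoff 0. No gain.
Hospital 2 (pledges 20, payoff 114): dropping to 0 → total 170, payoff 0. No gain.
Hospital 3 (pledges 30, payoff 104): dropping to 0 → total 160, payoff 0. No gain.
Hospital 4 (pledges 80, payoff 54): dropping to 0 → total 110, payoff 0. No gain.
Hospital 5 (pledges 0, payoff 134): pledging 50 → total 240, payoff 84. No gain.

Yes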